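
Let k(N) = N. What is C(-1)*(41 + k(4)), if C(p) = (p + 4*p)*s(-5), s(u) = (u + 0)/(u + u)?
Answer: -225/2 ≈ -112.50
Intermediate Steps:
s(u) = ½ (s(u) = u/((2*u)) = u*(1/(2*u)) = ½)
C(p) = 5*p/2 (C(p) = (p + 4*p)*(½) = (5*p)*(½) = 5*p/2)
C(-1)*(41 + k(4)) = ((5/2)*(-1))*(41 + 4) = -5/2*45 = -225/2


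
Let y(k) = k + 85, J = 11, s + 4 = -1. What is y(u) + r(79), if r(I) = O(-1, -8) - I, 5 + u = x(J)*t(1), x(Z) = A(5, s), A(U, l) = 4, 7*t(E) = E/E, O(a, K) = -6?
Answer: -31/7 ≈ -4.4286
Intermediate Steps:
t(E) = ⅐ (t(E) = (E/E)/7 = (⅐)*1 = ⅐)
s = -5 (s = -4 - 1 = -5)
x(Z) = 4
u = -31/7 (u = -5 + 4*(⅐) = -5 + 4/7 = -31/7 ≈ -4.4286)
y(k) = 85 + k
r(I) = -6 - I
y(u) + r(79) = (85 - 31/7) + (-6 - 1*79) = 564/7 + (-6 - 79) = 564/7 - 85 = -31/7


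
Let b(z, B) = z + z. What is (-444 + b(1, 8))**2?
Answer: 195364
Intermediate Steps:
b(z, B) = 2*z
(-444 + b(1, 8))**2 = (-444 + 2*1)**2 = (-444 + 2)**2 = (-442)**2 = 195364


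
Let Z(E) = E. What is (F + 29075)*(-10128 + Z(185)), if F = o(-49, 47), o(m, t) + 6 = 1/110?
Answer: -31793647313/110 ≈ -2.8903e+8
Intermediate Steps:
o(m, t) = -659/110 (o(m, t) = -6 + 1/110 = -659/110)
F = -659/110 ≈ -5.9909
(F + 29075)*(-10128 + Z(185)) = (-659/110 + 29075)*(-10128 + 185) = (3197591/110)*(-9943) = -31793647313/110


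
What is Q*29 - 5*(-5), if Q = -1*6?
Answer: -149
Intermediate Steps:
Q = -6
Q*29 - 5*(-5) = -6*29 - 5*(-5) = -174 + 25 = -149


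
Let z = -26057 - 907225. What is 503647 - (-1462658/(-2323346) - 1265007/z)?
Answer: 182012020284899351/361389500262 ≈ 5.0365e+5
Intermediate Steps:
z = -933282
503647 - (-1462658/(-2323346) - 1265007/z) = 503647 - (-1462658/(-2323346) - 1265007/(-933282)) = 503647 - (-1462658*(-1/2323346) - 1265007*(-1/933282)) = 503647 - (731329/1161673 + 421669/311094) = 503647 - 1*717353556163/361389500262 = 503647 - 717353556163/361389500262 = 182012020284899351/361389500262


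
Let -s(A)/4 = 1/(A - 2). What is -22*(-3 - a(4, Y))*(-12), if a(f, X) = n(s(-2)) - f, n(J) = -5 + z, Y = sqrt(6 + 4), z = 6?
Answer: 0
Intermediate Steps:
s(A) = -4/(-2 + A) (s(A) = -4/(A - 2) = -4/(-2 + A))
Y = sqrt(10) ≈ 3.1623
n(J) = 1 (n(J) = -5 + 6 = 1)
a(f, X) = 1 - f
-22*(-3 - a(4, Y))*(-12) = -22*(-3 - (1 - 1*4))*(-12) = -22*(-3 - (1 - 4))*(-12) = -22*(-3 - 1*(-3))*(-12) = -22*(-3 + 3)*(-12) = -22*0*(-12) = 0*(-12) = 0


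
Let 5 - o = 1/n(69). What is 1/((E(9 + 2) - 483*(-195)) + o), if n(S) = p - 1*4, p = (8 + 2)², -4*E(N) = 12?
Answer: 96/9041951 ≈ 1.0617e-5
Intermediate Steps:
E(N) = -3 (E(N) = -¼*12 = -3)
p = 100 (p = 10² = 100)
n(S) = 96 (n(S) = 100 - 1*4 = 100 - 4 = 96)
o = 479/96 (o = 5 - 1/96 = 479/96 ≈ 4.9896)
1/((E(9 + 2) - 483*(-195)) + o) = 1/((-3 - 483*(-195)) + 479/96) = 1/((-3 + 94185) + 479/96) = 1/(94182 + 479/96) = 1/(9041951/96) = 96/9041951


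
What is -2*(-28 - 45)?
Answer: 146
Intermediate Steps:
-2*(-28 - 45) = -2*(-73) = 146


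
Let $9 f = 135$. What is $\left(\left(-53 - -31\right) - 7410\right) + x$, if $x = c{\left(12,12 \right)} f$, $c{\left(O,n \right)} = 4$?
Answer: $-7372$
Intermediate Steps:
$f = 15$ ($f = \frac{1}{9} \cdot 135 = 15$)
$x = 60$ ($x = 4 \cdot 15 = 60$)
$\left(\left(-53 - -31\right) - 7410\right) + x = \left(\left(-53 - -31\right) - 7410\right) + 60 = \left(\left(-53 + 31\right) - 7410\right) + 60 = \left(-22 - 7410\right) + 60 = -7432 + 60 = -7372$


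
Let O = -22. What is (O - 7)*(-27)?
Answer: 783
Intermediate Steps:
(O - 7)*(-27) = (-22 - 7)*(-27) = -29*(-27) = 783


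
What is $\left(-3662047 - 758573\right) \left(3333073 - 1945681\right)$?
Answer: $-6133132823040$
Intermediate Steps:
$\left(-3662047 - 758573\right) \left(3333073 - 1945681\right) = - 4420620 \left(3333073 - 1945681\right) = \left(-4420620\right) 1387392 = -6133132823040$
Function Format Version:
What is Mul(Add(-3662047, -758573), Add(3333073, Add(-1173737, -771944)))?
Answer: -6133132823040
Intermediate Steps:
Mul(Add(-3662047, -758573), Add(3333073, Add(-1173737, -771944))) = Mul(-4420620, Add(3333073, -1945681)) = Mul(-4420620, 1387392) = -6133132823040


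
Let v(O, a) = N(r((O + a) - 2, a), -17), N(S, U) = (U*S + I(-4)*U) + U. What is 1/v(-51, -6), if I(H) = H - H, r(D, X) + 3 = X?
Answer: 1/136 ≈ 0.0073529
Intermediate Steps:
r(D, X) = -3 + X
I(H) = 0
N(S, U) = U + S*U (N(S, U) = (U*S + 0*U) + U = (S*U + 0) + U = S*U + U = U + S*U)
v(O, a) = 34 - 17*a (v(O, a) = -17*(1 + (-3 + a)) = -17*(-2 + a) = 34 - 17*a)
1/v(-51, -6) = 1/(34 - 17*(-6)) = 1/(34 + 102) = 1/136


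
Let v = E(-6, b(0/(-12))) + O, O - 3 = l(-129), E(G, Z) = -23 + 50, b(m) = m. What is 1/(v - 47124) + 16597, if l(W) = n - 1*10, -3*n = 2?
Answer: 2345388455/141314 ≈ 16597.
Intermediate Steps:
n = -⅔ (n = -⅓*2 = -⅔ ≈ -0.66667)
l(W) = -32/3 (l(W) = -⅔ - 1*10 = -⅔ - 10 = -32/3)
E(G, Z) = 27
O = -23/3 (O = 3 - 32/3 = -23/3 ≈ -7.6667)
v = 58/3 (v = 27 - 23/3 = 58/3 ≈ 19.333)
1/(v - 47124) + 16597 = 1/(58/3 - 47124) + 16597 = 1/(-141314/3) + 16597 = -3/141314 + 16597 = 2345388455/141314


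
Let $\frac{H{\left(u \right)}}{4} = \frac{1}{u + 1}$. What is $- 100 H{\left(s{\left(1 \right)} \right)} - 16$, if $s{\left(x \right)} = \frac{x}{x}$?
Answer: $-216$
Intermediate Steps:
$s{\left(x \right)} = 1$
$H{\left(u \right)} = \frac{4}{1 + u}$ ($H{\left(u \right)} = \frac{4}{u + 1} = \frac{4}{1 + u}$)
$- 100 H{\left(s{\left(1 \right)} \right)} - 16 = - 100 \frac{4}{1 + 1} - 16 = - 100 \cdot \frac{4}{2} - 16 = - 100 \cdot 4 \cdot \frac{1}{2} - 16 = \left(-100\right) 2 - 16 = -200 - 16 = -216$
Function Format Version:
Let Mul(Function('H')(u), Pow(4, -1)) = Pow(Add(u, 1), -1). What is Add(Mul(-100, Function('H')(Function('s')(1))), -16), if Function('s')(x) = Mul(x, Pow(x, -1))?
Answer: -216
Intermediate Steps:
Function('s')(x) = 1
Function('H')(u) = Mul(4, Pow(Add(1, u), -1)) (Function('H')(u) = Mul(4, Pow(Add(u, 1), -1)) = Mul(4, Pow(Add(1, u), -1)))
Add(Mul(-100, Function('H')(Function('s')(1))), -16) = Add(Mul(-100, Mul(4, Pow(Add(1, 1), -1))), -16) = Add(Mul(-100, Mul(4, Pow(2, -1))), -16) = Add(Mul(-100, Mul(4, Rational(1, 2))), -16) = Add(Mul(-100, 2), -16) = Add(-200, -16) = -216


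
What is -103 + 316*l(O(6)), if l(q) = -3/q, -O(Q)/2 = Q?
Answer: -24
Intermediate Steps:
O(Q) = -2*Q
-103 + 316*l(O(6)) = -103 + 316*(-3/((-2*6))) = -103 + 316*(-3/(-12)) = -103 + 316*(-3*(-1/12)) = -103 + 316*(¼) = -103 + 79 = -24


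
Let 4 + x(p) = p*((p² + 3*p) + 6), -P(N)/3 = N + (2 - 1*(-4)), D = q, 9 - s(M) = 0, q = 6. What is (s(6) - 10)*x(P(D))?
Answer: 42988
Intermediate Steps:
s(M) = 9 (s(M) = 9 - 1*0 = 9 + 0 = 9)
D = 6
P(N) = -18 - 3*N (P(N) = -3*(N + (2 - 1*(-4))) = -3*(N + (2 + 4)) = -3*(N + 6) = -3*(6 + N) = -18 - 3*N)
x(p) = -4 + p*(6 + p² + 3*p) (x(p) = -4 + p*((p² + 3*p) + 6) = -4 + p*(6 + p² + 3*p))
(s(6) - 10)*x(P(D)) = (9 - 10)*(-4 + (-18 - 3*6)³ + 3*(-18 - 3*6)² + 6*(-18 - 3*6)) = -(-4 + (-18 - 18)³ + 3*(-18 - 18)² + 6*(-18 - 18)) = -(-4 + (-36)³ + 3*(-36)² + 6*(-36)) = -(-4 - 46656 + 3*1296 - 216) = -(-4 - 46656 + 3888 - 216) = -1*(-42988) = 42988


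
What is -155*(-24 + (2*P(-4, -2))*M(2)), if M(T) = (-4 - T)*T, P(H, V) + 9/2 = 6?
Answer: 9300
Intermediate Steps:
P(H, V) = 3/2 (P(H, V) = -9/2 + 6 = 3/2)
M(T) = T*(-4 - T)
-155*(-24 + (2*P(-4, -2))*M(2)) = -155*(-24 + (2*(3/2))*(-1*2*(4 + 2))) = -155*(-24 + 3*(-1*2*6)) = -155*(-24 + 3*(-12)) = -155*(-24 - 36) = -155*(-60) = 9300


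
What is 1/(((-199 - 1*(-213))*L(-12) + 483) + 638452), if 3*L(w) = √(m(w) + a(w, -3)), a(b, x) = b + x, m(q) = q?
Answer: 638935/408237934813 - 14*I*√3/408237934813 ≈ 1.5651e-6 - 5.9398e-11*I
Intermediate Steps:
L(w) = √(-3 + 2*w)/3 (L(w) = √(w + (w - 3))/3 = √(w + (-3 + w))/3 = √(-3 + 2*w)/3)
1/(((-199 - 1*(-213))*L(-12) + 483) + 638452) = 1/(((-199 - 1*(-213))*(√(-3 + 2*(-12))/3) + 483) + 638452) = 1/(((-199 + 213)*(√(-3 - 24)/3) + 483) + 638452) = 1/((14*(√(-27)/3) + 483) + 638452) = 1/((14*((3*I*√3)/3) + 483) + 638452) = 1/((14*(I*√3) + 483) + 638452) = 1/((14*I*√3 + 483) + 638452) = 1/((483 + 14*I*√3) + 638452) = 1/(638935 + 14*I*√3)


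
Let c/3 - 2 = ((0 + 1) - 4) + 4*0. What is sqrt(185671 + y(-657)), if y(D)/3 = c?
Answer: sqrt(185662) ≈ 430.89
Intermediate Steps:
c = -3 (c = 6 + 3*(((0 + 1) - 4) + 4*0) = 6 + 3*((1 - 4) + 0) = 6 + 3*(-3 + 0) = 6 + 3*(-3) = 6 - 9 = -3)
y(D) = -9 (y(D) = 3*(-3) = -9)
sqrt(185671 + y(-657)) = sqrt(185671 - 9) = sqrt(185662)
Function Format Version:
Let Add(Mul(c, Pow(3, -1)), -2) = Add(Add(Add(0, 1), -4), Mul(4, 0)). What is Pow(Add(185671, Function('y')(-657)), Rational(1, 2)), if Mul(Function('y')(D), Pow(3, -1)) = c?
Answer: Pow(185662, Rational(1, 2)) ≈ 430.89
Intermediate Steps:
c = -3 (c = Add(6, Mul(3, Add(Add(Add(0, 1), -4), Mul(4, 0)))) = Add(6, Mul(3, Add(Add(1, -4), 0))) = Add(6, Mul(3, Add(-3, 0))) = Add(6, Mul(3, -3)) = Add(6, -9) = -3)
Function('y')(D) = -9 (Function('y')(D) = Mul(3, -3) = -9)
Pow(Add(185671, Function('y')(-657)), Rational(1, 2)) = Pow(Add(185671, -9), Rational(1, 2)) = Pow(185662, Rational(1, 2))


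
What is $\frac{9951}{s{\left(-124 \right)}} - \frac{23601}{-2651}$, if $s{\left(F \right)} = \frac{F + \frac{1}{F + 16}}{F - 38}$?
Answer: $\frac{461862335289}{35504843} \approx 13008.0$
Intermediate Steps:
$s{\left(F \right)} = \frac{F + \frac{1}{16 + F}}{-38 + F}$
$\frac{9951}{s{\left(-124 \right)}} - \frac{23601}{-2651} = \frac{9951}{\frac{1}{-608 + \left(-124\right)^{2} - -2728} \left(1 + \left(-124\right)^{2} + 16 \left(-124\right)\right)} - \frac{23601}{-2651} = \frac{9951}{\frac{1}{-608 + 15376 + 2728} \left(1 + 15376 - 1984\right)} - - \frac{23601}{2651} = \frac{9951}{\frac{1}{17496} \cdot 13393} + \frac{23601}{2651} = \frac{9951}{\frac{13393}{17496}} + \frac{23601}{2651} = 9951 \cdot \frac{17496}{13393} + \frac{23601}{2651} = \frac{174102696}{13393} + \frac{23601}{2651} = \frac{461862335289}{35504843}$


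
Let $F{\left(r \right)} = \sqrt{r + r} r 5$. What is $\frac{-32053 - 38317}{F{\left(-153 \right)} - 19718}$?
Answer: $\frac{693777830}{283939187} - \frac{80749575 i \sqrt{34}}{283939187} \approx 2.4434 - 1.6583 i$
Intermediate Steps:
$F{\left(r \right)} = 5 \sqrt{2} r^{\frac{3}{2}}$ ($F{\left(r \right)} = \sqrt{2 r} r 5 = \sqrt{2} \sqrt{r} r 5 = \sqrt{2} r^{\frac{3}{2}} \cdot 5 = 5 \sqrt{2} r^{\frac{3}{2}}$)
$\frac{-32053 - 38317}{F{\left(-153 \right)} - 19718} = \frac{-32053 - 38317}{5 \sqrt{2} \left(-153\right)^{\frac{3}{2}} - 19718} = - \frac{70370}{5 \sqrt{2} \left(- 459 i \sqrt{17}\right) - 19718} = - \frac{70370}{- 2295 i \sqrt{34} - 19718} = - \frac{70370}{-19718 - 2295 i \sqrt{34}}$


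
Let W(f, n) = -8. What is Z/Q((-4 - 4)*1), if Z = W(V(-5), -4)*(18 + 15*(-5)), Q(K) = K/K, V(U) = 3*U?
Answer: 456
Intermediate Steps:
Q(K) = 1
Z = 456 (Z = -8*(18 + 15*(-5)) = -8*(18 - 75) = -8*(-57) = 456)
Z/Q((-4 - 4)*1) = 456/1 = 456*1 = 456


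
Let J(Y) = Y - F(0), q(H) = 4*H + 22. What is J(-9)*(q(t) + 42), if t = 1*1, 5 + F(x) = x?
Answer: -272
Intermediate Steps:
F(x) = -5 + x
t = 1
q(H) = 22 + 4*H
J(Y) = 5 + Y (J(Y) = Y - (-5 + 0) = Y - 1*(-5) = Y + 5 = 5 + Y)
J(-9)*(q(t) + 42) = (5 - 9)*((22 + 4*1) + 42) = -4*((22 + 4) + 42) = -4*(26 + 42) = -4*68 = -272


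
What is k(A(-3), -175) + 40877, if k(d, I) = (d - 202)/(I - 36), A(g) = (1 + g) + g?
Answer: 8625254/211 ≈ 40878.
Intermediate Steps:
A(g) = 1 + 2*g
k(d, I) = (-202 + d)/(-36 + I)
k(A(-3), -175) + 40877 = (-202 + (1 + 2*(-3)))/(-36 - 175) + 40877 = (-202 + (1 - 6))/(-211) + 40877 = -(-202 - 5)/211 + 40877 = -1/211*(-207) + 40877 = 207/211 + 40877 = 8625254/211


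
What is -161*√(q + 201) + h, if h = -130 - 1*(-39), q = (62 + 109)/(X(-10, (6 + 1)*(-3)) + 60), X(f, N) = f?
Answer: -91 - 161*√20442/10 ≈ -2392.9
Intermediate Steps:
q = 171/50 (q = (62 + 109)/(-10 + 60) = 171/50 ≈ 3.4200)
h = -91 (h = -130 + 39 = -91)
-161*√(q + 201) + h = -161*√(171/50 + 201) - 91 = -161*√20442/10 - 91 = -91 - 161*√20442/10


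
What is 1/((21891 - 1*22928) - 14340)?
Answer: -1/15377 ≈ -6.5032e-5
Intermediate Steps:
1/((21891 - 1*22928) - 14340) = 1/((21891 - 22928) - 14340) = 1/(-1037 - 14340) = 1/(-15377) = -1/15377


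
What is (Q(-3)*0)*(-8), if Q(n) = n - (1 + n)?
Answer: 0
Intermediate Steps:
Q(n) = -1 (Q(n) = n + (-1 - n) = -1)
(Q(-3)*0)*(-8) = -1*0*(-8) = 0*(-8) = 0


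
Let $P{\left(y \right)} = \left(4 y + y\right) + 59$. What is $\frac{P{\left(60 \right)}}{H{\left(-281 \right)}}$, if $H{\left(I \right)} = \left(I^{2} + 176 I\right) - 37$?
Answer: $\frac{359}{29468} \approx 0.012183$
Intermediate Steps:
$P{\left(y \right)} = 59 + 5 y$ ($P{\left(y \right)} = 5 y + 59 = 59 + 5 y$)
$H{\left(I \right)} = -37 + I^{2} + 176 I$
$\frac{P{\left(60 \right)}}{H{\left(-281 \right)}} = \frac{59 + 5 \cdot 60}{-37 + \left(-281\right)^{2} + 176 \left(-281\right)} = \frac{59 + 300}{-37 + 78961 - 49456} = \frac{359}{29468}$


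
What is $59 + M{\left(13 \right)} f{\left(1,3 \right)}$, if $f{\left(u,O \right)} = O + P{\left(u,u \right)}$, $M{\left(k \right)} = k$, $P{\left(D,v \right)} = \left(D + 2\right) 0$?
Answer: $98$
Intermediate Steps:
$P{\left(D,v \right)} = 0$ ($P{\left(D,v \right)} = \left(2 + D\right) 0 = 0$)
$f{\left(u,O \right)} = O$ ($f{\left(u,O \right)} = O + 0 = O$)
$59 + M{\left(13 \right)} f{\left(1,3 \right)} = 59 + 13 \cdot 3 = 59 + 39 = 98$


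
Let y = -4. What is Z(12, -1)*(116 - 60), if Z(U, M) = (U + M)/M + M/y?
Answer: -602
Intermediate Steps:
Z(U, M) = -M/4 + (M + U)/M (Z(U, M) = (U + M)/M + M/(-4) = (M + U)/M + M*(-1/4) = (M + U)/M - M/4 = -M/4 + (M + U)/M)
Z(12, -1)*(116 - 60) = (1 - 1/4*(-1) + 12/(-1))*(116 - 60) = (1 + 1/4 + 12*(-1))*56 = (1 + 1/4 - 12)*56 = -43/4*56 = -602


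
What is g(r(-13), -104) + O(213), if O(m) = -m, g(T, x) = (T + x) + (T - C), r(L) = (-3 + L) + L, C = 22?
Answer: -397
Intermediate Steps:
r(L) = -3 + 2*L
g(T, x) = -22 + x + 2*T (g(T, x) = (T + x) + (T - 1*22) = (T + x) + (T - 22) = (T + x) + (-22 + T) = -22 + x + 2*T)
g(r(-13), -104) + O(213) = (-22 - 104 + 2*(-3 + 2*(-13))) - 1*213 = (-22 - 104 + 2*(-3 - 26)) - 213 = (-22 - 104 + 2*(-29)) - 213 = (-22 - 104 - 58) - 213 = -184 - 213 = -397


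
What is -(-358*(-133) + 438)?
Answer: -48052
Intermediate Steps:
-(-358*(-133) + 438) = -(47614 + 438) = -1*48052 = -48052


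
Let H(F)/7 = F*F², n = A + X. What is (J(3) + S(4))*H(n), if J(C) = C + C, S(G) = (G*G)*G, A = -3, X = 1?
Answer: -3920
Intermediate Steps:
S(G) = G³ (S(G) = G²*G = G³)
J(C) = 2*C
n = -2 (n = -3 + 1 = -2)
H(F) = 7*F³ (H(F) = 7*(F*F²) = 7*F³)
(J(3) + S(4))*H(n) = (2*3 + 4³)*(7*(-2)³) = (6 + 64)*(7*(-8)) = 70*(-56) = -3920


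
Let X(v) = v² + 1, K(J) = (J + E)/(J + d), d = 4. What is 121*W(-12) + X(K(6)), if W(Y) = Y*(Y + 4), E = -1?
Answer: 46469/4 ≈ 11617.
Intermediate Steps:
W(Y) = Y*(4 + Y)
K(J) = (-1 + J)/(4 + J) (K(J) = (J - 1)/(J + 4) = (-1 + J)/(4 + J))
X(v) = 1 + v²
121*W(-12) + X(K(6)) = 121*(-12*(4 - 12)) + (1 + ((-1 + 6)/(4 + 6))²) = 121*(-12*(-8)) + (1 + (5/10)²) = 121*96 + (1 + ((⅒)*5)²) = 11616 + (1 + (½)²) = 11616 + (1 + ¼) = 11616 + 5/4 = 46469/4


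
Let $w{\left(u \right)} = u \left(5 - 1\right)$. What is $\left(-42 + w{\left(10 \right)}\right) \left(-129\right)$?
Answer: $258$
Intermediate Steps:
$w{\left(u \right)} = 4 u$ ($w{\left(u \right)} = u 4 = 4 u$)
$\left(-42 + w{\left(10 \right)}\right) \left(-129\right) = \left(-42 + 4 \cdot 10\right) \left(-129\right) = \left(-42 + 40\right) \left(-129\right) = \left(-2\right) \left(-129\right) = 258$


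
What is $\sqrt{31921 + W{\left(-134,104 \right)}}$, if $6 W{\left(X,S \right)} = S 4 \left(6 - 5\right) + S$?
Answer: $\frac{\sqrt{288069}}{3} \approx 178.91$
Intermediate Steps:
$W{\left(X,S \right)} = \frac{5 S}{6}$ ($W{\left(X,S \right)} = \frac{S 4 \left(6 - 5\right) + S}{6} = \frac{S 4 \cdot 1 + S}{6} = \frac{S 4 + S}{6} = \frac{4 S + S}{6} = \frac{5 S}{6}$)
$\sqrt{31921 + W{\left(-134,104 \right)}} = \sqrt{31921 + \frac{5}{6} \cdot 104} = \sqrt{31921 + \frac{260}{3}} = \sqrt{\frac{96023}{3}} = \frac{\sqrt{288069}}{3}$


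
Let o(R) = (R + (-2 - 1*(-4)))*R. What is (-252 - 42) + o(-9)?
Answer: -231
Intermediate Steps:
o(R) = R*(2 + R) (o(R) = (R + (-2 + 4))*R = (R + 2)*R = (2 + R)*R = R*(2 + R))
(-252 - 42) + o(-9) = (-252 - 42) - 9*(2 - 9) = -294 - 9*(-7) = -294 + 63 = -231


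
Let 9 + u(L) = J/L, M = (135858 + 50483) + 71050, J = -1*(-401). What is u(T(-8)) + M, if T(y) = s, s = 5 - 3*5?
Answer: 2573419/10 ≈ 2.5734e+5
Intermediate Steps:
s = -10 (s = 5 - 15 = -10)
J = 401
M = 257391 (M = 186341 + 71050 = 257391)
T(y) = -10
u(L) = -9 + 401/L
u(T(-8)) + M = (-9 + 401/(-10)) + 257391 = (-9 + 401*(-1/10)) + 257391 = (-9 - 401/10) + 257391 = -491/10 + 257391 = 2573419/10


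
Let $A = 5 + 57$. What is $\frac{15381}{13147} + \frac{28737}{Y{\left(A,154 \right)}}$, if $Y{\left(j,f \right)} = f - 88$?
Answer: $\frac{126273495}{289234} \approx 436.58$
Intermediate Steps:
$A = 62$
$Y{\left(j,f \right)} = -88 + f$ ($Y{\left(j,f \right)} = f - 88 = -88 + f$)
$\frac{15381}{13147} + \frac{28737}{Y{\left(A,154 \right)}} = \frac{15381}{13147} + \frac{28737}{-88 + 154} = 15381 \cdot \frac{1}{13147} + \frac{28737}{66} = \frac{15381}{13147} + 28737 \cdot \frac{1}{66} = \frac{15381}{13147} + \frac{9579}{22} = \frac{126273495}{289234}$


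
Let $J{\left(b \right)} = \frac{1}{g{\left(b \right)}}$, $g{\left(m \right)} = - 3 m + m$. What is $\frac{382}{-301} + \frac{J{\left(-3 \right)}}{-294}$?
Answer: $- \frac{96307}{75852} \approx -1.2697$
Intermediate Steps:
$g{\left(m \right)} = - 2 m$
$J{\left(b \right)} = - \frac{1}{2 b}$ ($J{\left(b \right)} = \frac{1}{\left(-2\right) b} = - \frac{1}{2 b}$)
$\frac{382}{-301} + \frac{J{\left(-3 \right)}}{-294} = \frac{382}{-301} + \frac{\left(- \frac{1}{2}\right) \frac{1}{-3}}{-294} = 382 \left(- \frac{1}{301}\right) + \left(- \frac{1}{2}\right) \left(- \frac{1}{3}\right) \left(- \frac{1}{294}\right) = - \frac{382}{301} + \frac{1}{6} \left(- \frac{1}{294}\right) = - \frac{382}{301} - \frac{1}{1764} = - \frac{96307}{75852}$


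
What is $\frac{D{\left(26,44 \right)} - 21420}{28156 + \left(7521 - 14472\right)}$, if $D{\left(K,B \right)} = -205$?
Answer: $- \frac{4325}{4241} \approx -1.0198$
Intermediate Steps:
$\frac{D{\left(26,44 \right)} - 21420}{28156 + \left(7521 - 14472\right)} = \frac{-205 - 21420}{28156 + \left(7521 - 14472\right)} = - \frac{21625}{28156 + \left(7521 - 14472\right)} = - \frac{21625}{28156 - 6951} = - \frac{21625}{21205} = \left(-21625\right) \frac{1}{21205} = - \frac{4325}{4241}$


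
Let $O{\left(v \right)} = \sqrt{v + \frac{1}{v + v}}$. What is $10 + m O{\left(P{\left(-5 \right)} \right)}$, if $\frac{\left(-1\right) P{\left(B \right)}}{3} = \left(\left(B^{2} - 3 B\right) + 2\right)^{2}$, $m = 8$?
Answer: $10 + \frac{2 i \sqrt{336063174}}{63} \approx 10.0 + 581.97 i$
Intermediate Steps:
$P{\left(B \right)} = - 3 \left(2 + B^{2} - 3 B\right)^{2}$ ($P{\left(B \right)} = - 3 \left(\left(B^{2} - 3 B\right) + 2\right)^{2} = - 3 \left(2 + B^{2} - 3 B\right)^{2}$)
$O{\left(v \right)} = \sqrt{v + \frac{1}{2 v}}$
$10 + m O{\left(P{\left(-5 \right)} \right)} = 10 + 8 \frac{\sqrt{\frac{2}{\left(-3\right) \left(2 + \left(-5\right)^{2} - -15\right)^{2}} + 4 \left(- 3 \left(2 + \left(-5\right)^{2} - -15\right)^{2}\right)}}{2} = 10 + 8 \frac{\sqrt{\frac{2}{\left(-3\right) \left(2 + 25 + 15\right)^{2}} + 4 \left(- 3 \left(2 + 25 + 15\right)^{2}\right)}}{2} = 10 + 8 \frac{\sqrt{\frac{2}{\left(-3\right) 42^{2}} + 4 \left(- 3 \cdot 42^{2}\right)}}{2} = 10 + 8 \frac{\sqrt{\frac{2}{\left(-3\right) 1764} + 4 \left(\left(-3\right) 1764\right)}}{2} = 10 + 8 \frac{\sqrt{\frac{2}{-5292} + 4 \left(-5292\right)}}{2} = 10 + 8 \frac{\sqrt{2 \left(- \frac{1}{5292}\right) - 21168}}{2} = 10 + 8 \frac{\sqrt{- \frac{1}{2646} - 21168}}{2} = 10 + 8 \frac{\sqrt{- \frac{56010529}{2646}}}{2} = 10 + 8 \frac{\frac{1}{126} i \sqrt{336063174}}{2} = 10 + 8 \frac{i \sqrt{336063174}}{252} = 10 + \frac{2 i \sqrt{336063174}}{63}$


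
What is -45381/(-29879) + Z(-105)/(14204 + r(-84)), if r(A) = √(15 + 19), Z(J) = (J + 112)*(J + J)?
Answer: 1421984895037/1004699212763 + 245*√34/33625597 ≈ 1.4154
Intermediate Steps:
Z(J) = 2*J*(112 + J) (Z(J) = (112 + J)*(2*J) = 2*J*(112 + J))
r(A) = √34
-45381/(-29879) + Z(-105)/(14204 + r(-84)) = -45381/(-29879) + (2*(-105)*(112 - 105))/(14204 + √34) = -45381*(-1/29879) + (2*(-105)*7)/(14204 + √34) = 45381/29879 - 1470/(14204 + √34)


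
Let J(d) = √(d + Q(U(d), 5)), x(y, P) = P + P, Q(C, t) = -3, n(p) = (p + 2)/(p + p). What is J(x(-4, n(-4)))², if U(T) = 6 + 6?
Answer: -5/2 ≈ -2.5000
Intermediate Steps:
n(p) = (2 + p)/(2*p) (n(p) = (2 + p)/((2*p)) = (2 + p)*(1/(2*p)) = (2 + p)/(2*p))
U(T) = 12
x(y, P) = 2*P
J(d) = √(-3 + d) (J(d) = √(d - 3) = √(-3 + d))
J(x(-4, n(-4)))² = (√(-3 + 2*((½)*(2 - 4)/(-4))))² = (√(-3 + 2*((½)*(-¼)*(-2))))² = (√(-3 + 2*(¼)))² = (√(-3 + ½))² = (√(-5/2))² = (I*√10/2)² = -5/2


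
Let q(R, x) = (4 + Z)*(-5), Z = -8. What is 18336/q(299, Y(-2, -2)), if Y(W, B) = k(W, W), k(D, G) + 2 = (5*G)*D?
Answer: 4584/5 ≈ 916.80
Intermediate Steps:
k(D, G) = -2 + 5*D*G (k(D, G) = -2 + (5*G)*D = -2 + 5*D*G)
Y(W, B) = -2 + 5*W² (Y(W, B) = -2 + 5*W*W = -2 + 5*W²)
q(R, x) = 20 (q(R, x) = (4 - 8)*(-5) = -4*(-5) = 20)
18336/q(299, Y(-2, -2)) = 18336/20 = 18336*(1/20) = 4584/5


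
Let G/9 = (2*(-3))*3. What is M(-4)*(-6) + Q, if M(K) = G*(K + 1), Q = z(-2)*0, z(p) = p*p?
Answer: -2916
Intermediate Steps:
z(p) = p²
G = -162 (G = 9*((2*(-3))*3) = 9*(-6*3) = 9*(-18) = -162)
Q = 0 (Q = (-2)²*0 = 4*0 = 0)
M(K) = -162 - 162*K (M(K) = -162*(K + 1) = -162*(1 + K) = -162 - 162*K)
M(-4)*(-6) + Q = (-162 - 162*(-4))*(-6) + 0 = (-162 + 648)*(-6) + 0 = 486*(-6) + 0 = -2916 + 0 = -2916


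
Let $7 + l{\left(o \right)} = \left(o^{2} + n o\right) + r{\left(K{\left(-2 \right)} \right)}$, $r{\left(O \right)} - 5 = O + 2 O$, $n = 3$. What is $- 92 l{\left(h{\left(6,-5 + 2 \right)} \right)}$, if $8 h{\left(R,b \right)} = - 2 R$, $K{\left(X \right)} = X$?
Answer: $943$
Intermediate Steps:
$r{\left(O \right)} = 5 + 3 O$ ($r{\left(O \right)} = 5 + \left(O + 2 O\right) = 5 + 3 O$)
$h{\left(R,b \right)} = - \frac{R}{4}$ ($h{\left(R,b \right)} = \frac{\left(-2\right) R}{8} = - \frac{R}{4}$)
$l{\left(o \right)} = -8 + o^{2} + 3 o$ ($l{\left(o \right)} = -7 + \left(\left(o^{2} + 3 o\right) + \left(5 + 3 \left(-2\right)\right)\right) = -7 + \left(\left(o^{2} + 3 o\right) + \left(5 - 6\right)\right) = -7 - \left(1 - o^{2} - 3 o\right) = -7 + \left(-1 + o^{2} + 3 o\right) = -8 + o^{2} + 3 o$)
$- 92 l{\left(h{\left(6,-5 + 2 \right)} \right)} = - 92 \left(-8 + \left(\left(- \frac{1}{4}\right) 6\right)^{2} + 3 \left(\left(- \frac{1}{4}\right) 6\right)\right) = - 92 \left(-8 + \left(- \frac{3}{2}\right)^{2} + 3 \left(- \frac{3}{2}\right)\right) = - 92 \left(-8 + \frac{9}{4} - \frac{9}{2}\right) = \left(-92\right) \left(- \frac{41}{4}\right) = 943$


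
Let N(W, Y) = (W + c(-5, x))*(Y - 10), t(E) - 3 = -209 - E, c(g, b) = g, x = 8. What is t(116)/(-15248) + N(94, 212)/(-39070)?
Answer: -65387001/148934840 ≈ -0.43903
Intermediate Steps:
t(E) = -206 - E (t(E) = 3 + (-209 - E) = -206 - E)
N(W, Y) = (-10 + Y)*(-5 + W) (N(W, Y) = (W - 5)*(Y - 10) = (-5 + W)*(-10 + Y) = (-10 + Y)*(-5 + W))
t(116)/(-15248) + N(94, 212)/(-39070) = (-206 - 1*116)/(-15248) + (50 - 10*94 - 5*212 + 94*212)/(-39070) = (-206 - 116)*(-1/15248) + (50 - 940 - 1060 + 19928)*(-1/39070) = -322*(-1/15248) + 17978*(-1/39070) = 161/7624 - 8989/19535 = -65387001/148934840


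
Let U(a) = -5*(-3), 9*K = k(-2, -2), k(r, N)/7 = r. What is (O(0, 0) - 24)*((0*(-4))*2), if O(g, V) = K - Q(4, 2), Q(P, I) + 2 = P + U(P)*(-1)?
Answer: 0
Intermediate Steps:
k(r, N) = 7*r
K = -14/9 (K = (7*(-2))/9 = (⅑)*(-14) = -14/9 ≈ -1.5556)
U(a) = 15
Q(P, I) = -17 + P (Q(P, I) = -2 + (P + 15*(-1)) = -2 + (P - 15) = -2 + (-15 + P) = -17 + P)
O(g, V) = 103/9 (O(g, V) = -14/9 - (-17 + 4) = -14/9 - 1*(-13) = -14/9 + 13 = 103/9)
(O(0, 0) - 24)*((0*(-4))*2) = (103/9 - 24)*((0*(-4))*2) = -0*2 = -113/9*0 = 0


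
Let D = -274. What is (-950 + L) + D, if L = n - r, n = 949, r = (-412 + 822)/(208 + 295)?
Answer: -138735/503 ≈ -275.81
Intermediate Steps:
r = 410/503 ≈ 0.81511
L = 476937/503 (L = 949 - 1*410/503 = 949 - 410/503 = 476937/503 ≈ 948.18)
(-950 + L) + D = (-950 + 476937/503) - 274 = -913/503 - 274 = -138735/503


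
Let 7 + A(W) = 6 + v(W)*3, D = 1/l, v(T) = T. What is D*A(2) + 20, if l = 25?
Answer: 101/5 ≈ 20.200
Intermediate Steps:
D = 1/25 ≈ 0.040000
A(W) = -1 + 3*W (A(W) = -7 + (6 + W*3) = -7 + (6 + 3*W) = -1 + 3*W)
D*A(2) + 20 = (-1 + 3*2)/25 + 20 = (-1 + 6)/25 + 20 = (1/25)*5 + 20 = 1/5 + 20 = 101/5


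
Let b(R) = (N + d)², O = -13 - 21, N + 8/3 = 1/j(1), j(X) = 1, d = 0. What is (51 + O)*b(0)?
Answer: 425/9 ≈ 47.222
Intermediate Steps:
N = -5/3 (N = -8/3 + 1/1 = -8/3 + 1 = -5/3 ≈ -1.6667)
O = -34
b(R) = 25/9 (b(R) = (-5/3 + 0)² = (-5/3)² = 25/9)
(51 + O)*b(0) = (51 - 34)*(25/9) = 17*(25/9) = 425/9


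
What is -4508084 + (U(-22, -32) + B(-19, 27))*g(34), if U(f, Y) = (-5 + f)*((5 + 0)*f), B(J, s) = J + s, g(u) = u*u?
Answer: -1065516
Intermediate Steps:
g(u) = u**2
U(f, Y) = 5*f*(-5 + f) (U(f, Y) = (-5 + f)*(5*f) = 5*f*(-5 + f))
-4508084 + (U(-22, -32) + B(-19, 27))*g(34) = -4508084 + (5*(-22)*(-5 - 22) + (-19 + 27))*34**2 = -4508084 + (5*(-22)*(-27) + 8)*1156 = -4508084 + (2970 + 8)*1156 = -4508084 + 2978*1156 = -4508084 + 3442568 = -1065516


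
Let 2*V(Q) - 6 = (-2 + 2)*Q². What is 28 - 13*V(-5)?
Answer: -11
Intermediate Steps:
V(Q) = 3 (V(Q) = 3 + ((-2 + 2)*Q²)/2 = 3 + (0*Q²)/2 = 3 + (½)*0 = 3 + 0 = 3)
28 - 13*V(-5) = 28 - 13*3 = 28 - 39 = -11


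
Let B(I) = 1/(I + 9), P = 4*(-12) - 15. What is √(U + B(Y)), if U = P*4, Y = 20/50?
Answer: I*√556433/47 ≈ 15.871*I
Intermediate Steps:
Y = ⅖ (Y = 20*(1/50) = ⅖ ≈ 0.40000)
P = -63 (P = -48 - 15 = -63)
B(I) = 1/(9 + I)
U = -252 (U = -63*4 = -252)
√(U + B(Y)) = √(-252 + 1/(9 + ⅖)) = √(-252 + 1/(47/5)) = √(-252 + 5/47) = √(-11839/47) = I*√556433/47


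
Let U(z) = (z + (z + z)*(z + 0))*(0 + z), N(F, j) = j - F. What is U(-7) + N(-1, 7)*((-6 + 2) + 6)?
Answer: -621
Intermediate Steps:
U(z) = z*(z + 2*z²) (U(z) = (z + (2*z)*z)*z = (z + 2*z²)*z = z*(z + 2*z²))
U(-7) + N(-1, 7)*((-6 + 2) + 6) = (-7)²*(1 + 2*(-7)) + (7 - 1*(-1))*((-6 + 2) + 6) = 49*(1 - 14) + (7 + 1)*(-4 + 6) = 49*(-13) + 8*2 = -637 + 16 = -621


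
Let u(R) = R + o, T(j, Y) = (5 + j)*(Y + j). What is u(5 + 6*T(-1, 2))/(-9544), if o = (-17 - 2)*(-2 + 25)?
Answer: 51/1193 ≈ 0.042749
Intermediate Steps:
o = -437 (o = -19*23 = -437)
u(R) = -437 + R (u(R) = R - 437 = -437 + R)
u(5 + 6*T(-1, 2))/(-9544) = (-437 + (5 + 6*((-1)**2 + 5*2 + 5*(-1) + 2*(-1))))/(-9544) = (-437 + (5 + 6*(1 + 10 - 5 - 2)))*(-1/9544) = (-437 + (5 + 6*4))*(-1/9544) = (-437 + (5 + 24))*(-1/9544) = (-437 + 29)*(-1/9544) = -408*(-1/9544) = 51/1193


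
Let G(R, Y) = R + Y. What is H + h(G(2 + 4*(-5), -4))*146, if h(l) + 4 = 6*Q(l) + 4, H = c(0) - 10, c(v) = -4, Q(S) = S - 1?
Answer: -20162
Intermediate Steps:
Q(S) = -1 + S
H = -14 (H = -4 - 10 = -14)
h(l) = -6 + 6*l (h(l) = -4 + (6*(-1 + l) + 4) = -4 + ((-6 + 6*l) + 4) = -4 + (-2 + 6*l) = -6 + 6*l)
H + h(G(2 + 4*(-5), -4))*146 = -14 + (-6 + 6*((2 + 4*(-5)) - 4))*146 = -14 + (-6 + 6*((2 - 20) - 4))*146 = -14 + (-6 + 6*(-18 - 4))*146 = -14 + (-6 + 6*(-22))*146 = -14 + (-6 - 132)*146 = -14 - 138*146 = -14 - 20148 = -20162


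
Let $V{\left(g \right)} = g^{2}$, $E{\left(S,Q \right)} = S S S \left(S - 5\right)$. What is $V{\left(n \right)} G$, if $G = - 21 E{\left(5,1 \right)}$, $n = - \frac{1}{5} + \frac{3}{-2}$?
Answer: $0$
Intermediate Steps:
$E{\left(S,Q \right)} = S^{3} \left(-5 + S\right)$ ($E{\left(S,Q \right)} = S^{2} S \left(-5 + S\right) = S^{3} \left(-5 + S\right)$)
$n = - \frac{17}{10}$ ($n = \left(-1\right) \frac{1}{5} + 3 \left(- \frac{1}{2}\right) = - \frac{1}{5} - \frac{3}{2} = - \frac{17}{10} \approx -1.7$)
$G = 0$ ($G = - 21 \cdot 5^{3} \left(-5 + 5\right) = - 21 \cdot 125 \cdot 0 = \left(-21\right) 0 = 0$)
$V{\left(n \right)} G = \left(- \frac{17}{10}\right)^{2} \cdot 0 = \frac{289}{100} \cdot 0 = 0$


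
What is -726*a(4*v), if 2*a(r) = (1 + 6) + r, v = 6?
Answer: -11253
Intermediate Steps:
a(r) = 7/2 + r/2 (a(r) = ((1 + 6) + r)/2 = (7 + r)/2 = 7/2 + r/2)
-726*a(4*v) = -726*(7/2 + (4*6)/2) = -726*(7/2 + (½)*24) = -726*(7/2 + 12) = -726*31/2 = -11253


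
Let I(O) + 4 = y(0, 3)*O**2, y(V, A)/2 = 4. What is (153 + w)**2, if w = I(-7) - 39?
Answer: 252004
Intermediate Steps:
y(V, A) = 8 (y(V, A) = 2*4 = 8)
I(O) = -4 + 8*O**2
w = 349 (w = (-4 + 8*(-7)**2) - 39 = (-4 + 8*49) - 39 = (-4 + 392) - 39 = 388 - 39 = 349)
(153 + w)**2 = (153 + 349)**2 = 502**2 = 252004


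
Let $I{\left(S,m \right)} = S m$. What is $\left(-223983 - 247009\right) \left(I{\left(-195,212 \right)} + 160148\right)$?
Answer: $-55957617536$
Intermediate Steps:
$\left(-223983 - 247009\right) \left(I{\left(-195,212 \right)} + 160148\right) = \left(-223983 - 247009\right) \left(\left(-195\right) 212 + 160148\right) = - 470992 \left(-41340 + 160148\right) = \left(-470992\right) 118808 = -55957617536$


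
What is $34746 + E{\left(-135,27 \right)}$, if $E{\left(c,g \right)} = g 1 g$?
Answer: $35475$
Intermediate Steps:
$E{\left(c,g \right)} = g^{2}$ ($E{\left(c,g \right)} = g g = g^{2}$)
$34746 + E{\left(-135,27 \right)} = 34746 + 27^{2} = 34746 + 729 = 35475$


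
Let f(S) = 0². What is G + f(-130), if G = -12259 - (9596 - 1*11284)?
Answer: -10571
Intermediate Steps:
f(S) = 0
G = -10571 (G = -12259 - (9596 - 11284) = -12259 - 1*(-1688) = -12259 + 1688 = -10571)
G + f(-130) = -10571 + 0 = -10571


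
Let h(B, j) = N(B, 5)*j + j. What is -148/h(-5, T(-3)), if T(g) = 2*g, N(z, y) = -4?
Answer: -74/9 ≈ -8.2222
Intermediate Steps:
h(B, j) = -3*j (h(B, j) = -4*j + j = -3*j)
-148/h(-5, T(-3)) = -148/((-6*(-3))) = -148/((-3*(-6))) = -148/18 = -148*1/18 = -74/9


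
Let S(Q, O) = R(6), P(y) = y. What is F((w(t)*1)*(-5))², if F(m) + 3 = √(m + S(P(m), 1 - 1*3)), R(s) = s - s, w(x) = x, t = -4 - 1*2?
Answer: (3 - √30)² ≈ 6.1366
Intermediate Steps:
t = -6 (t = -4 - 2 = -6)
R(s) = 0
S(Q, O) = 0
F(m) = -3 + √m (F(m) = -3 + √(m + 0) = -3 + √m)
F((w(t)*1)*(-5))² = (-3 + √(-6*1*(-5)))² = (-3 + √(-6*(-5)))² = (-3 + √30)²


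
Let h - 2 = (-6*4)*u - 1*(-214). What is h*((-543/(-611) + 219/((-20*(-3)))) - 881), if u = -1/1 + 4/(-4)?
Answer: -706883562/3055 ≈ -2.3139e+5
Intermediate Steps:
u = -2 (u = -1*1 + 4*(-1/4) = -1 - 1 = -2)
h = 264 (h = 2 + (-6*4*(-2) - 1*(-214)) = 2 + (-24*(-2) + 214) = 2 + (48 + 214) = 2 + 262 = 264)
h*((-543/(-611) + 219/((-20*(-3)))) - 881) = 264*((-543/(-611) + 219/((-20*(-3)))) - 881) = 264*((-543*(-1/611) + 219/60) - 881) = 264*((543/611 + 219*(1/60)) - 881) = 264*((543/611 + 73/20) - 881) = 264*(55463/12220 - 881) = 264*(-10710357/12220) = -706883562/3055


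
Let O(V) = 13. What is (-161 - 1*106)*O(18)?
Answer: -3471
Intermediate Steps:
(-161 - 1*106)*O(18) = (-161 - 1*106)*13 = (-161 - 106)*13 = -267*13 = -3471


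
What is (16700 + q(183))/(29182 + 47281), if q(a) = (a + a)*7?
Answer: 19262/76463 ≈ 0.25191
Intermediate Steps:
q(a) = 14*a (q(a) = (2*a)*7 = 14*a)
(16700 + q(183))/(29182 + 47281) = (16700 + 14*183)/(29182 + 47281) = (16700 + 2562)/76463 = 19262*(1/76463) = 19262/76463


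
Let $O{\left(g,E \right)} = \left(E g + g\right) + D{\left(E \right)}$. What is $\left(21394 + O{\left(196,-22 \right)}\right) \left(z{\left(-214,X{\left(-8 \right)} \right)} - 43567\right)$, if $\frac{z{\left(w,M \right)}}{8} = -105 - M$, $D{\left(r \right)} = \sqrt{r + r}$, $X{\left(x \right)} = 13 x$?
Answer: $-752888850 - 87150 i \sqrt{11} \approx -7.5289 \cdot 10^{8} - 2.8904 \cdot 10^{5} i$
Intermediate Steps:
$D{\left(r \right)} = \sqrt{2} \sqrt{r}$ ($D{\left(r \right)} = \sqrt{2 r} = \sqrt{2} \sqrt{r}$)
$O{\left(g,E \right)} = g + E g + \sqrt{2} \sqrt{E}$ ($O{\left(g,E \right)} = \left(E g + g\right) + \sqrt{2} \sqrt{E} = \left(g + E g\right) + \sqrt{2} \sqrt{E} = g + E g + \sqrt{2} \sqrt{E}$)
$z{\left(w,M \right)} = -840 - 8 M$ ($z{\left(w,M \right)} = 8 \left(-105 - M\right) = -840 - 8 M$)
$\left(21394 + O{\left(196,-22 \right)}\right) \left(z{\left(-214,X{\left(-8 \right)} \right)} - 43567\right) = \left(21394 + \left(196 - 4312 + \sqrt{2} \sqrt{-22}\right)\right) \left(\left(-840 - 8 \cdot 13 \left(-8\right)\right) - 43567\right) = \left(21394 + \left(196 - 4312 + \sqrt{2} i \sqrt{22}\right)\right) \left(\left(-840 - -832\right) - 43567\right) = \left(21394 + \left(196 - 4312 + 2 i \sqrt{11}\right)\right) \left(\left(-840 + 832\right) - 43567\right) = \left(21394 - \left(4116 - 2 i \sqrt{11}\right)\right) \left(-8 - 43567\right) = \left(17278 + 2 i \sqrt{11}\right) \left(-43575\right) = -752888850 - 87150 i \sqrt{11}$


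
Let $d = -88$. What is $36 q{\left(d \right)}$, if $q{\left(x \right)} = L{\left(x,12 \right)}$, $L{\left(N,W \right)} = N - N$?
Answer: $0$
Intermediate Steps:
$L{\left(N,W \right)} = 0$
$q{\left(x \right)} = 0$
$36 q{\left(d \right)} = 36 \cdot 0 = 0$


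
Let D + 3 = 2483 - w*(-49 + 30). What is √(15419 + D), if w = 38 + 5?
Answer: 2*√4679 ≈ 136.81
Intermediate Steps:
w = 43
D = 3297 (D = -3 + (2483 - 43*(-49 + 30)) = -3 + (2483 - 43*(-19)) = -3 + (2483 - 1*(-817)) = -3 + (2483 + 817) = -3 + 3300 = 3297)
√(15419 + D) = √(15419 + 3297) = √18716 = 2*√4679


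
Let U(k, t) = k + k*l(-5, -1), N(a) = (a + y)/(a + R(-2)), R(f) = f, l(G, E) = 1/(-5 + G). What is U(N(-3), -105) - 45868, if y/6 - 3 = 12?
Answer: -2294183/50 ≈ -45884.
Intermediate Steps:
y = 90 (y = 18 + 6*12 = 18 + 72 = 90)
N(a) = (90 + a)/(-2 + a) (N(a) = (a + 90)/(a - 2) = (90 + a)/(-2 + a))
U(k, t) = 9*k/10 (U(k, t) = k + k/(-5 - 5) = k + k/(-10) = k + k*(-1/10) = k - k/10 = 9*k/10)
U(N(-3), -105) - 45868 = 9*((90 - 3)/(-2 - 3))/10 - 45868 = 9*(87/(-5))/10 - 45868 = 9*(-1/5*87)/10 - 45868 = (9/10)*(-87/5) - 45868 = -783/50 - 45868 = -2294183/50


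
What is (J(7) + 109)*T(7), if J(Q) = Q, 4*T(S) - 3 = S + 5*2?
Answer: 580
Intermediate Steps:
T(S) = 13/4 + S/4 (T(S) = 3/4 + (S + 5*2)/4 = 3/4 + (S + 10)/4 = 3/4 + (10 + S)/4 = 3/4 + (5/2 + S/4) = 13/4 + S/4)
(J(7) + 109)*T(7) = (7 + 109)*(13/4 + (1/4)*7) = 116*(13/4 + 7/4) = 116*5 = 580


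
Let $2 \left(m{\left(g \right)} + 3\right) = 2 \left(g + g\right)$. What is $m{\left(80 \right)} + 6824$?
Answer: $6981$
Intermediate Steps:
$m{\left(g \right)} = -3 + 2 g$ ($m{\left(g \right)} = -3 + \frac{2 \left(g + g\right)}{2} = -3 + \frac{2 \cdot 2 g}{2} = -3 + \frac{4 g}{2} = -3 + 2 g$)
$m{\left(80 \right)} + 6824 = \left(-3 + 2 \cdot 80\right) + 6824 = \left(-3 + 160\right) + 6824 = 157 + 6824 = 6981$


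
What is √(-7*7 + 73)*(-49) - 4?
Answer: -4 - 98*√6 ≈ -244.05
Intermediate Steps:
√(-7*7 + 73)*(-49) - 4 = √(-49 + 73)*(-49) - 4 = √24*(-49) - 4 = (2*√6)*(-49) - 4 = -98*√6 - 4 = -4 - 98*√6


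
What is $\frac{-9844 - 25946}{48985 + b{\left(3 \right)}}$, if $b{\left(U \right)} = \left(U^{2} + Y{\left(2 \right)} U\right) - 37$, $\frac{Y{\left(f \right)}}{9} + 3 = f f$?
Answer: $- \frac{5965}{8164} \approx -0.73065$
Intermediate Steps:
$Y{\left(f \right)} = -27 + 9 f^{2}$ ($Y{\left(f \right)} = -27 + 9 f f = -27 + 9 f^{2}$)
$b{\left(U \right)} = -37 + U^{2} + 9 U$ ($b{\left(U \right)} = \left(U^{2} + \left(-27 + 9 \cdot 2^{2}\right) U\right) - 37 = \left(U^{2} + \left(-27 + 9 \cdot 4\right) U\right) - 37 = \left(U^{2} + \left(-27 + 36\right) U\right) - 37 = \left(U^{2} + 9 U\right) - 37 = -37 + U^{2} + 9 U$)
$\frac{-9844 - 25946}{48985 + b{\left(3 \right)}} = \frac{-9844 - 25946}{48985 + \left(-37 + 3^{2} + 9 \cdot 3\right)} = - \frac{35790}{48985 + \left(-37 + 9 + 27\right)} = - \frac{35790}{48985 - 1} = - \frac{35790}{48984} = \left(-35790\right) \frac{1}{48984} = - \frac{5965}{8164}$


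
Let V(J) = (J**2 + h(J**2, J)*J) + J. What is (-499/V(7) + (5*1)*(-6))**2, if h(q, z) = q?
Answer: 155475961/159201 ≈ 976.60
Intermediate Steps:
V(J) = J + J**2 + J**3 (V(J) = (J**2 + J**2*J) + J = (J**2 + J**3) + J = J + J**2 + J**3)
(-499/V(7) + (5*1)*(-6))**2 = (-499*1/(7*(1 + 7 + 7**2)) + (5*1)*(-6))**2 = (-499*1/(7*(1 + 7 + 49)) + 5*(-6))**2 = (-499/(7*57) - 30)**2 = (-499/399 - 30)**2 = (-12469/399)**2 = 155475961/159201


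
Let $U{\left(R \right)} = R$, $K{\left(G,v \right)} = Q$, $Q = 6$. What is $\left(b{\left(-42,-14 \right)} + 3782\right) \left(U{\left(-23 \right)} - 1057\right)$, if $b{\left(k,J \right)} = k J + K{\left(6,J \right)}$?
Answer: $-4726080$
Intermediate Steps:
$K{\left(G,v \right)} = 6$
$b{\left(k,J \right)} = 6 + J k$ ($b{\left(k,J \right)} = k J + 6 = J k + 6 = 6 + J k$)
$\left(b{\left(-42,-14 \right)} + 3782\right) \left(U{\left(-23 \right)} - 1057\right) = \left(\left(6 - -588\right) + 3782\right) \left(-23 - 1057\right) = \left(\left(6 + 588\right) + 3782\right) \left(-1080\right) = \left(594 + 3782\right) \left(-1080\right) = 4376 \left(-1080\right) = -4726080$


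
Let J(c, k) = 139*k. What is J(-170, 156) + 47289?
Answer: 68973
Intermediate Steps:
J(-170, 156) + 47289 = 139*156 + 47289 = 21684 + 47289 = 68973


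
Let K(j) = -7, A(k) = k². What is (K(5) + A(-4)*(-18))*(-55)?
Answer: 16225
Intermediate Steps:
(K(5) + A(-4)*(-18))*(-55) = (-7 + (-4)²*(-18))*(-55) = (-7 + 16*(-18))*(-55) = (-7 - 288)*(-55) = -295*(-55) = 16225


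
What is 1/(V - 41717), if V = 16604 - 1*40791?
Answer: -1/65904 ≈ -1.5174e-5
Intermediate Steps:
V = -24187 (V = 16604 - 40791 = -24187)
1/(V - 41717) = 1/(-24187 - 41717) = 1/(-65904) = -1/65904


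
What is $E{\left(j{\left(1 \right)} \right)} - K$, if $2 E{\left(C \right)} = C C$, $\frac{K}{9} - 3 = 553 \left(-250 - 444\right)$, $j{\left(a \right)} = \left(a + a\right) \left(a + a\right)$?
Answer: $3454019$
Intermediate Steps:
$j{\left(a \right)} = 4 a^{2}$ ($j{\left(a \right)} = 2 a 2 a = 4 a^{2}$)
$K = -3454011$ ($K = 27 + 9 \cdot 553 \left(-250 - 444\right) = 27 + 9 \cdot 553 \left(-694\right) = 27 + 9 \left(-383782\right) = 27 - 3454038 = -3454011$)
$E{\left(C \right)} = \frac{C^{2}}{2}$ ($E{\left(C \right)} = \frac{C C}{2} = \frac{C^{2}}{2}$)
$E{\left(j{\left(1 \right)} \right)} - K = \frac{\left(4 \cdot 1^{2}\right)^{2}}{2} - -3454011 = \frac{\left(4 \cdot 1\right)^{2}}{2} + 3454011 = \frac{4^{2}}{2} + 3454011 = \frac{1}{2} \cdot 16 + 3454011 = 8 + 3454011 = 3454019$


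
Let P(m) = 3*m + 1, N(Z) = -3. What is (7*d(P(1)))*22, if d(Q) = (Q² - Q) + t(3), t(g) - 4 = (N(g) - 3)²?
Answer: 8008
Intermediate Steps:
P(m) = 1 + 3*m
t(g) = 40 (t(g) = 4 + (-3 - 3)² = 4 + (-6)² = 4 + 36 = 40)
d(Q) = 40 + Q² - Q (d(Q) = (Q² - Q) + 40 = 40 + Q² - Q)
(7*d(P(1)))*22 = (7*(40 + (1 + 3*1)² - (1 + 3*1)))*22 = (7*(40 + (1 + 3)² - (1 + 3)))*22 = (7*(40 + 4² - 1*4))*22 = (7*(40 + 16 - 4))*22 = (7*52)*22 = 364*22 = 8008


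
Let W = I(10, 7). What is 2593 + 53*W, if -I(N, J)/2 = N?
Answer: 1533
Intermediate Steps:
I(N, J) = -2*N
W = -20 (W = -2*10 = -20)
2593 + 53*W = 2593 + 53*(-20) = 2593 - 1060 = 1533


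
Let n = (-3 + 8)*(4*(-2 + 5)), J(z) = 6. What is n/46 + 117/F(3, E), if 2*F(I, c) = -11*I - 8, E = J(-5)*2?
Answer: -4152/943 ≈ -4.4030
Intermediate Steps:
E = 12 (E = 6*2 = 12)
F(I, c) = -4 - 11*I/2 (F(I, c) = (-11*I - 8)/2 = (-8 - 11*I)/2 = -4 - 11*I/2)
n = 60 (n = 5*(4*3) = 5*12 = 60)
n/46 + 117/F(3, E) = 60/46 + 117/(-4 - 11/2*3) = 60*(1/46) + 117/(-4 - 33/2) = 30/23 + 117/(-41/2) = 30/23 + 117*(-2/41) = 30/23 - 234/41 = -4152/943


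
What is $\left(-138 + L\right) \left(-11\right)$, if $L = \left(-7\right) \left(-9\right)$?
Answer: $825$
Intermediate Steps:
$L = 63$
$\left(-138 + L\right) \left(-11\right) = \left(-138 + 63\right) \left(-11\right) = \left(-75\right) \left(-11\right) = 825$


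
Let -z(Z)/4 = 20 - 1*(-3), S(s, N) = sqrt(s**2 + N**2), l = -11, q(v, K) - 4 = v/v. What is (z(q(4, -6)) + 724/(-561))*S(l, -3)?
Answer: -52336*sqrt(130)/561 ≈ -1063.7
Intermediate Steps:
q(v, K) = 5 (q(v, K) = 4 + v/v = 4 + 1 = 5)
S(s, N) = sqrt(N**2 + s**2)
z(Z) = -92 (z(Z) = -4*(20 - 1*(-3)) = -4*(20 + 3) = -4*23 = -92)
(z(q(4, -6)) + 724/(-561))*S(l, -3) = (-92 + 724/(-561))*sqrt((-3)**2 + (-11)**2) = (-92 + 724*(-1/561))*sqrt(9 + 121) = (-92 - 724/561)*sqrt(130) = -52336*sqrt(130)/561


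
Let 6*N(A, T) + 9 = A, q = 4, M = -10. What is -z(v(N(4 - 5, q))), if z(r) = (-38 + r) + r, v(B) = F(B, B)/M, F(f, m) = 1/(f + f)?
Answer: 1897/50 ≈ 37.940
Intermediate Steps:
F(f, m) = 1/(2*f)
N(A, T) = -3/2 + A/6
v(B) = -1/(20*B) (v(B) = (1/(2*B))/(-10) = (1/(2*B))*(-1/10) = -1/(20*B))
z(r) = -38 + 2*r
-z(v(N(4 - 5, q))) = -(-38 + 2*(-1/(20*(-3/2 + (4 - 5)/6)))) = -(-38 + 2*(-1/(20*(-3/2 + (1/6)*(-1))))) = -(-38 + 2*(-1/(20*(-3/2 - 1/6)))) = -(-38 + 2*(-1/(20*(-5/3)))) = -(-38 + 2*(-1/20*(-3/5))) = -(-38 + 2*(3/100)) = -(-38 + 3/50) = -1*(-1897/50) = 1897/50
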